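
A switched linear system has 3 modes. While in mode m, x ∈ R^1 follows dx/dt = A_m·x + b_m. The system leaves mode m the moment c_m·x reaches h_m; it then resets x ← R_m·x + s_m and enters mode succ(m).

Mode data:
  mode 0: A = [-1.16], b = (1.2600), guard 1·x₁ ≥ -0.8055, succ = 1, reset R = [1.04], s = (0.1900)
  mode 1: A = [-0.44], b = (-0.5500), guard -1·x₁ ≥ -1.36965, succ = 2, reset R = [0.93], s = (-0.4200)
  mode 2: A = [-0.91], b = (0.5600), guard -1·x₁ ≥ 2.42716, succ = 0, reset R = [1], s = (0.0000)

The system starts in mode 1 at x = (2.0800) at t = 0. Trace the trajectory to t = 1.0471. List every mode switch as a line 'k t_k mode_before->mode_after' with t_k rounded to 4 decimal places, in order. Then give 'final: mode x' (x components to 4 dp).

Mode 1: guard c·x = -1.3697 hit at Δt = 0.5453 (t = 0.5453), x⁻ = (1.3697) → reset → x⁺ = (0.8538), jump to mode 2
Mode 2: flow for 0.5018 to horizon, guard not reached → x = (0.7664)

1 0.5453 1->2
final: 2 0.7664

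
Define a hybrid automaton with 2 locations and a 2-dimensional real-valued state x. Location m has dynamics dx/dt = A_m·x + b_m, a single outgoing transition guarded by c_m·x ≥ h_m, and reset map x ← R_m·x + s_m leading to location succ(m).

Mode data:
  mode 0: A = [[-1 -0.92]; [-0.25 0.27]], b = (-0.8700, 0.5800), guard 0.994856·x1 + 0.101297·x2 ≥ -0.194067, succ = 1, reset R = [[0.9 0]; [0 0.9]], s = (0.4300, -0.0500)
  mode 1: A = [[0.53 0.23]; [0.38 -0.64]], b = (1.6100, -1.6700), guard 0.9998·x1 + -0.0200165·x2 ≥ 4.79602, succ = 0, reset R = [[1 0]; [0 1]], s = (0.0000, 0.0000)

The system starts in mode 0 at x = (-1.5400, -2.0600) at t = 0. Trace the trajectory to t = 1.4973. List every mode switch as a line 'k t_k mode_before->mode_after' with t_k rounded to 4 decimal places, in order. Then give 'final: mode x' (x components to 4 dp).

1 0.9997 0->1
final: 1 1.2350 -1.8183

Mode 0: guard c·x = -0.1941 hit at Δt = 0.9997 (t = 0.9997), x⁻ = (-0.0076, -1.8415) → reset → x⁺ = (0.4232, -1.7073), jump to mode 1
Mode 1: flow for 0.4976 to horizon, guard not reached → x = (1.2350, -1.8183)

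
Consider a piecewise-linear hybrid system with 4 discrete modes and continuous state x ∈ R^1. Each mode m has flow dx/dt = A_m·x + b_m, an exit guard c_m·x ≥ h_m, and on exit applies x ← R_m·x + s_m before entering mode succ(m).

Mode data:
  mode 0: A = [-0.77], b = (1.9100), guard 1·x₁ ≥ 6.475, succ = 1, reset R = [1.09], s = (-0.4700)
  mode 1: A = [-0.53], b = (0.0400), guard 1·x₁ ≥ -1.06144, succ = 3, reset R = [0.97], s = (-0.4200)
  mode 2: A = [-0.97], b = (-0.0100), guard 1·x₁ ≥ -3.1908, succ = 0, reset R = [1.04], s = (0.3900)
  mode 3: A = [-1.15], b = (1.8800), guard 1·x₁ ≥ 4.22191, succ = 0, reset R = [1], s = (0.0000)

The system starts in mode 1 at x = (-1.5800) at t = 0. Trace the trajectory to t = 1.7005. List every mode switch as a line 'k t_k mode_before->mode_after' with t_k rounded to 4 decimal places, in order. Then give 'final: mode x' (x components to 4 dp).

1 0.7090 1->3
final: 3 0.6486

Mode 1: guard c·x = -1.0614 hit at Δt = 0.7090 (t = 0.7090), x⁻ = (-1.0614) → reset → x⁺ = (-1.4496), jump to mode 3
Mode 3: flow for 0.9915 to horizon, guard not reached → x = (0.6486)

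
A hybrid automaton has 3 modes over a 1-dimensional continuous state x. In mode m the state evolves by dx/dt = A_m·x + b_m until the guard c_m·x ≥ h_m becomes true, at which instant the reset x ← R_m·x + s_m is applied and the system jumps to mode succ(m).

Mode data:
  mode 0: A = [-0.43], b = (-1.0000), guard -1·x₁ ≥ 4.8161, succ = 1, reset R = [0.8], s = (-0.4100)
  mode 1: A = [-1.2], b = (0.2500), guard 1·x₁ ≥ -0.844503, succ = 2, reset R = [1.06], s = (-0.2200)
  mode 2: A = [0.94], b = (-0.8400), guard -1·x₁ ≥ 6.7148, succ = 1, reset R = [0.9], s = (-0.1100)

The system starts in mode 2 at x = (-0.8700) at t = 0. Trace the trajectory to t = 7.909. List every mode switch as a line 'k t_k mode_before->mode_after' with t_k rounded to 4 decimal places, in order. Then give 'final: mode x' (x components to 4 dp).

1 1.5552 2->1
2 3.0542 1->2
3 4.4709 2->1
4 5.9699 1->2
5 7.3867 2->1
final: 1 -3.1906

Mode 2: guard c·x = 6.7148 hit at Δt = 1.5552 (t = 1.5552), x⁻ = (-6.7148) → reset → x⁺ = (-6.1533), jump to mode 1
Mode 1: guard c·x = -0.8445 hit at Δt = 1.4990 (t = 3.0542), x⁻ = (-0.8445) → reset → x⁺ = (-1.1152), jump to mode 2
Mode 2: guard c·x = 6.7148 hit at Δt = 1.4167 (t = 4.4709), x⁻ = (-6.7148) → reset → x⁺ = (-6.1533), jump to mode 1
Mode 1: guard c·x = -0.8445 hit at Δt = 1.4990 (t = 5.9699), x⁻ = (-0.8445) → reset → x⁺ = (-1.1152), jump to mode 2
Mode 2: guard c·x = 6.7148 hit at Δt = 1.4167 (t = 7.3867), x⁻ = (-6.7148) → reset → x⁺ = (-6.1533), jump to mode 1
Mode 1: flow for 0.5223 to horizon, guard not reached → x = (-3.1906)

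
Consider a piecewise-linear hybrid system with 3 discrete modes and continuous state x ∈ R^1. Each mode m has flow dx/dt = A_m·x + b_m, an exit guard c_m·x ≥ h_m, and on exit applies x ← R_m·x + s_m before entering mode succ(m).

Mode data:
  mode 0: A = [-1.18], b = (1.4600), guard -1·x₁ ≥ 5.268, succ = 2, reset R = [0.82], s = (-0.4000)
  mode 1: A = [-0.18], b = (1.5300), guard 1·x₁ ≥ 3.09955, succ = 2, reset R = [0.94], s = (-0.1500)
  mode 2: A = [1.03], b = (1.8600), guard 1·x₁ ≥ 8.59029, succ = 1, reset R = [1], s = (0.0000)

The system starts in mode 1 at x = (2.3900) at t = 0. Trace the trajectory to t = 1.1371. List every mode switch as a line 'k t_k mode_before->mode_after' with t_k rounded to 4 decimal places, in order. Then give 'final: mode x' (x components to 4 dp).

Mode 1: guard c·x = 3.0995 hit at Δt = 0.6858 (t = 0.6858), x⁻ = (3.0995) → reset → x⁺ = (2.7636), jump to mode 2
Mode 2: flow for 0.4513 to horizon, guard not reached → x = (5.4675)

1 0.6858 1->2
final: 2 5.4675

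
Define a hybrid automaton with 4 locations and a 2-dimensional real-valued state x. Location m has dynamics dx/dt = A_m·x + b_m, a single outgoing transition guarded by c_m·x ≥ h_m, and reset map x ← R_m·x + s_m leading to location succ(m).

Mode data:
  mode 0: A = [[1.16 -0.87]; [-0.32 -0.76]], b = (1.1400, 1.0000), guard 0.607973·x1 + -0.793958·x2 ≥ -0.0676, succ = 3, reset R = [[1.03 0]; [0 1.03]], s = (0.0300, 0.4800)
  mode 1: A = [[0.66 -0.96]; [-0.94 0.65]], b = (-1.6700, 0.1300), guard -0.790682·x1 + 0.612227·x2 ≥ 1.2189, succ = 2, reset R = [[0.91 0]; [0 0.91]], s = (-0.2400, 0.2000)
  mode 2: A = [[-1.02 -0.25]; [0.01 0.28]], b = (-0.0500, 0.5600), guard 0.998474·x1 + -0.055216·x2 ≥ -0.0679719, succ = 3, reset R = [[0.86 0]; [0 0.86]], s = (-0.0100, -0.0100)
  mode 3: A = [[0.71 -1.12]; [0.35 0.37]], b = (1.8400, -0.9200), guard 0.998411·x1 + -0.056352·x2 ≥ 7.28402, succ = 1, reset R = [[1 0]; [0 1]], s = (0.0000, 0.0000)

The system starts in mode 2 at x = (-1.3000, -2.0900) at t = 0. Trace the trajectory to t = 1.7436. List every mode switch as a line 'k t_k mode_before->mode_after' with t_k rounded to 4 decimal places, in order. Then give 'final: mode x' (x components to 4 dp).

1 0.9752 2->3
final: 3 4.2481 -2.7411

Mode 2: guard c·x = -0.0680 hit at Δt = 0.9752 (t = 0.9752), x⁻ = (-0.1856, -2.1259) → reset → x⁺ = (-0.1696, -1.8382), jump to mode 3
Mode 3: flow for 0.7684 to horizon, guard not reached → x = (4.2481, -2.7411)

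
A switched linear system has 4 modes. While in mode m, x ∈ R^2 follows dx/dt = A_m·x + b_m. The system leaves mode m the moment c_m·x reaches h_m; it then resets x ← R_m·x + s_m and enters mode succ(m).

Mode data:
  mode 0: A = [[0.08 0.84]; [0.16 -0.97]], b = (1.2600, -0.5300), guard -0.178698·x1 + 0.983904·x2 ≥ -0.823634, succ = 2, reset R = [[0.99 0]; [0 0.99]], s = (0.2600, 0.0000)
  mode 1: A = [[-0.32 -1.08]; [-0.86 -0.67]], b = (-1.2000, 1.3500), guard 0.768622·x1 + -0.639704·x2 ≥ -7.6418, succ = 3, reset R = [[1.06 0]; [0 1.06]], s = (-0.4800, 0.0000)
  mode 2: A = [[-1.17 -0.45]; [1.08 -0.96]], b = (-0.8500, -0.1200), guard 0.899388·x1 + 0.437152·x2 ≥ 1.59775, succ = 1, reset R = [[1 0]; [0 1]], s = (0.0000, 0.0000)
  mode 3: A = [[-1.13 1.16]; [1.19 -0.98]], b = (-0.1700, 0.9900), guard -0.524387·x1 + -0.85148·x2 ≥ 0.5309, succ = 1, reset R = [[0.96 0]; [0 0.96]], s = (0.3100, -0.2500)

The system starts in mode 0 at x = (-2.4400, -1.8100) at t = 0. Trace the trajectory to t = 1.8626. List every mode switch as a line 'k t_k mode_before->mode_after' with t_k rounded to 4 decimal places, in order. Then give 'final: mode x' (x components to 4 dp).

1 0.9141 0->2
final: 2 -0.8621 -1.5218

Mode 0: guard c·x = -0.8236 hit at Δt = 0.9141 (t = 0.9141), x⁻ = (-2.6480, -1.3180) → reset → x⁺ = (-2.3615, -1.3049), jump to mode 2
Mode 2: flow for 0.9485 to horizon, guard not reached → x = (-0.8621, -1.5218)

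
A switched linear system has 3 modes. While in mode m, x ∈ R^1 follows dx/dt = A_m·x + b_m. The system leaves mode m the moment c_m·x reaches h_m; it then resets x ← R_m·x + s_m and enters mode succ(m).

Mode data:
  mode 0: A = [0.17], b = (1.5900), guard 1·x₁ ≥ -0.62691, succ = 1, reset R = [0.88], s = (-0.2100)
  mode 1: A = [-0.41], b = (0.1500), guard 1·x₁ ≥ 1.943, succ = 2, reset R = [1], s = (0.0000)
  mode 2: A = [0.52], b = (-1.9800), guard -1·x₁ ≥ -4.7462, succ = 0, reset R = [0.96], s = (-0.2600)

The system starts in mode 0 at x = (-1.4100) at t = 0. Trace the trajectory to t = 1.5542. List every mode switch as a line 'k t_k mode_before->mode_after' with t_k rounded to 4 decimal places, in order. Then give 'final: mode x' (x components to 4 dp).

1 0.5531 0->1
final: 1 -0.3821

Mode 0: guard c·x = -0.6269 hit at Δt = 0.5531 (t = 0.5531), x⁻ = (-0.6269) → reset → x⁺ = (-0.7617), jump to mode 1
Mode 1: flow for 1.0011 to horizon, guard not reached → x = (-0.3821)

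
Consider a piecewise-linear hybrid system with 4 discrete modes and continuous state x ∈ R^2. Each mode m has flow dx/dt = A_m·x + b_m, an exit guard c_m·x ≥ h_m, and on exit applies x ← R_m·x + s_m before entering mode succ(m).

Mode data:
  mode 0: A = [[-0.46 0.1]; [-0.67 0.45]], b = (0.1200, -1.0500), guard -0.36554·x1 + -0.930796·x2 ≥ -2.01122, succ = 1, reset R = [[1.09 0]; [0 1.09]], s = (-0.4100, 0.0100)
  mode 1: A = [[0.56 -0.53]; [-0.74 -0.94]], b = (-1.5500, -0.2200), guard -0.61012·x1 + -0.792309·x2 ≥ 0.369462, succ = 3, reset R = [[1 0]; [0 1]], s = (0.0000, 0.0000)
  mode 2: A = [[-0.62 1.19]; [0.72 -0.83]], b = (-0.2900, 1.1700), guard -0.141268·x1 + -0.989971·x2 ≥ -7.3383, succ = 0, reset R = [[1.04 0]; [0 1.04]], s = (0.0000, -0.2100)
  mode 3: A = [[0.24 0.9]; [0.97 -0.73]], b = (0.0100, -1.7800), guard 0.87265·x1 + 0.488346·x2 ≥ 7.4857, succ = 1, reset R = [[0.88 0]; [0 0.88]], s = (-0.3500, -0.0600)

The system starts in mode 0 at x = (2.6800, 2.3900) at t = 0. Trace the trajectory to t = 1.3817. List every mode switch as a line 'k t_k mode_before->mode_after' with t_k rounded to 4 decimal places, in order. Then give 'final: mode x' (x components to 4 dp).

1 0.5915 0->1
final: 1 1.2359 -0.0812

Mode 0: guard c·x = -2.0112 hit at Δt = 0.5915 (t = 0.5915), x⁻ = (2.1984, 1.2974) → reset → x⁺ = (1.9862, 1.4242), jump to mode 1
Mode 1: flow for 0.7902 to horizon, guard not reached → x = (1.2359, -0.0812)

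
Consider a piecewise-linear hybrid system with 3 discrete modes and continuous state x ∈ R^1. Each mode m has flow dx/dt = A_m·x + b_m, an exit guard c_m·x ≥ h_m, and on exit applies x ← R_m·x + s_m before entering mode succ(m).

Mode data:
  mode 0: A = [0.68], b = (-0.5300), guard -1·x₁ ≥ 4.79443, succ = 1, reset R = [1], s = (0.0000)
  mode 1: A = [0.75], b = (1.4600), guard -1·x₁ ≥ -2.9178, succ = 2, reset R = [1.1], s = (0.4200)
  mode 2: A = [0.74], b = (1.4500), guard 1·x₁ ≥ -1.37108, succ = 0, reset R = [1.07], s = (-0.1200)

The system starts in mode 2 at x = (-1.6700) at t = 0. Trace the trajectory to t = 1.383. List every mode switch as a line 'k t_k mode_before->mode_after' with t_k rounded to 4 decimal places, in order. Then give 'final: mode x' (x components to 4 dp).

Mode 2: guard c·x = -1.3711 hit at Δt = 0.9586 (t = 0.9586), x⁻ = (-1.3711) → reset → x⁺ = (-1.5871), jump to mode 0
Mode 0: flow for 0.4244 to horizon, guard not reached → x = (-2.3788)

1 0.9586 2->0
final: 0 -2.3788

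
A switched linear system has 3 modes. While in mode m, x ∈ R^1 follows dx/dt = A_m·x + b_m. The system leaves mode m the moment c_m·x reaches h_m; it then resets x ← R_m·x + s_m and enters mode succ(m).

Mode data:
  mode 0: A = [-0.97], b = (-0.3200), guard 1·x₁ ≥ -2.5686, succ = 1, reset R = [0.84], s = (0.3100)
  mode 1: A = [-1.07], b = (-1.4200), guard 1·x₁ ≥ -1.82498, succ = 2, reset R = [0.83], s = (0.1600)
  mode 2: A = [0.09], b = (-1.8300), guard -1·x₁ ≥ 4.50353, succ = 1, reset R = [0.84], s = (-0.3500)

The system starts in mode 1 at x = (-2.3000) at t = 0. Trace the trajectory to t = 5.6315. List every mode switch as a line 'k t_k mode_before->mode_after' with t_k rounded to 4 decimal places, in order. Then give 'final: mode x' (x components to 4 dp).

Mode 1: guard c·x = -1.8250 hit at Δt = 0.6261 (t = 0.6261), x⁻ = (-1.8250) → reset → x⁺ = (-1.3547), jump to mode 2
Mode 2: guard c·x = 4.5035 hit at Δt = 1.5063 (t = 2.1324), x⁻ = (-4.5035) → reset → x⁺ = (-4.1330), jump to mode 1
Mode 1: guard c·x = -1.8250 hit at Δt = 1.6160 (t = 3.7484), x⁻ = (-1.8250) → reset → x⁺ = (-1.3547), jump to mode 2
Mode 2: guard c·x = 4.5035 hit at Δt = 1.5063 (t = 5.2547), x⁻ = (-4.5035) → reset → x⁺ = (-4.1330), jump to mode 1
Mode 1: flow for 0.3768 to horizon, guard not reached → x = (-3.2019)

1 0.6261 1->2
2 2.1324 2->1
3 3.7484 1->2
4 5.2547 2->1
final: 1 -3.2019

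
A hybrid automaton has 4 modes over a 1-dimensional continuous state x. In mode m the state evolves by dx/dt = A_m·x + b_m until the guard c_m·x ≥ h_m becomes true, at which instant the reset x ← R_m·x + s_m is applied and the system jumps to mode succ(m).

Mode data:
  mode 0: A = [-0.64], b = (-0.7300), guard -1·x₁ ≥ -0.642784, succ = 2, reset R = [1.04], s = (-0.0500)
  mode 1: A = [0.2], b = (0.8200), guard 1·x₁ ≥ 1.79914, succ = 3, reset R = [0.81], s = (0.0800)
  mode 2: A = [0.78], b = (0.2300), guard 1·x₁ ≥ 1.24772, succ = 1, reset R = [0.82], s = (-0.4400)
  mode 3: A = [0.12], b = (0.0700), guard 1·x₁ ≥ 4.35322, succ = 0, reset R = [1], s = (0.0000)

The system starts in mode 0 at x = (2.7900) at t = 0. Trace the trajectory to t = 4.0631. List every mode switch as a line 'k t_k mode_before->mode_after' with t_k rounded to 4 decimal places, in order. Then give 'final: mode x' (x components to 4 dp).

1 1.2348 0->2
2 1.9067 2->1
3 3.0609 1->3
final: 3 1.8083

Mode 0: guard c·x = -0.6428 hit at Δt = 1.2348 (t = 1.2348), x⁻ = (0.6428) → reset → x⁺ = (0.6185), jump to mode 2
Mode 2: guard c·x = 1.2477 hit at Δt = 0.6719 (t = 1.9067), x⁻ = (1.2477) → reset → x⁺ = (0.5831), jump to mode 1
Mode 1: guard c·x = 1.7991 hit at Δt = 1.1542 (t = 3.0609), x⁻ = (1.7991) → reset → x⁺ = (1.5373), jump to mode 3
Mode 3: flow for 1.0022 to horizon, guard not reached → x = (1.8083)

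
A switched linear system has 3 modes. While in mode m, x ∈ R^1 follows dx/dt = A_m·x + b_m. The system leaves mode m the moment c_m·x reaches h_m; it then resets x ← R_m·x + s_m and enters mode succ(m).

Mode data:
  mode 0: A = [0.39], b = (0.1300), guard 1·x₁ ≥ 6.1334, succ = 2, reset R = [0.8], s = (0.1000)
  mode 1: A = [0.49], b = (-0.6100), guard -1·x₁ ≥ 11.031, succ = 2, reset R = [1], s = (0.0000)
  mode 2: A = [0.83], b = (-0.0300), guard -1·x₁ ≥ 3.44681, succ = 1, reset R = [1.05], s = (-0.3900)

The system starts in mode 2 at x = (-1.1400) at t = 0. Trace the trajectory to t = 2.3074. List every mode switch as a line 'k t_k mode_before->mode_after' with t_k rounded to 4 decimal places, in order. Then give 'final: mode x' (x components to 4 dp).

1 1.3080 2->1
final: 1 -7.3289

Mode 2: guard c·x = 3.4468 hit at Δt = 1.3080 (t = 1.3080), x⁻ = (-3.4468) → reset → x⁺ = (-4.0092), jump to mode 1
Mode 1: flow for 0.9994 to horizon, guard not reached → x = (-7.3289)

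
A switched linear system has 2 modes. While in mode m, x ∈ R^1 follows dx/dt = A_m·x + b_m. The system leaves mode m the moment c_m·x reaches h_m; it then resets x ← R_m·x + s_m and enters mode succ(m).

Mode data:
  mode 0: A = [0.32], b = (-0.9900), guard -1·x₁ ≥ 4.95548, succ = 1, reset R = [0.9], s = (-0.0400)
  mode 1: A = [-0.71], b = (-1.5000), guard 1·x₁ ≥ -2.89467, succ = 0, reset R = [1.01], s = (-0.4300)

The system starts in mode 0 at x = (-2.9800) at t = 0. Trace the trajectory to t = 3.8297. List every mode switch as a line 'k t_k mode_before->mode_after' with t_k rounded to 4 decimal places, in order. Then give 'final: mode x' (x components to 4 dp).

Mode 0: guard c·x = 4.9555 hit at Δt = 0.8800 (t = 0.8800), x⁻ = (-4.9555) → reset → x⁺ = (-4.4999), jump to mode 1
Mode 1: guard c·x = -2.8947 hit at Δt = 1.5719 (t = 2.4519), x⁻ = (-2.8947) → reset → x⁺ = (-3.3536), jump to mode 0
Mode 0: guard c·x = 4.9555 hit at Δt = 0.6935 (t = 3.1454), x⁻ = (-4.9555) → reset → x⁺ = (-4.4999), jump to mode 1
Mode 1: flow for 0.6843 to horizon, guard not reached → x = (-3.5812)

1 0.8800 0->1
2 2.4519 1->0
3 3.1454 0->1
final: 1 -3.5812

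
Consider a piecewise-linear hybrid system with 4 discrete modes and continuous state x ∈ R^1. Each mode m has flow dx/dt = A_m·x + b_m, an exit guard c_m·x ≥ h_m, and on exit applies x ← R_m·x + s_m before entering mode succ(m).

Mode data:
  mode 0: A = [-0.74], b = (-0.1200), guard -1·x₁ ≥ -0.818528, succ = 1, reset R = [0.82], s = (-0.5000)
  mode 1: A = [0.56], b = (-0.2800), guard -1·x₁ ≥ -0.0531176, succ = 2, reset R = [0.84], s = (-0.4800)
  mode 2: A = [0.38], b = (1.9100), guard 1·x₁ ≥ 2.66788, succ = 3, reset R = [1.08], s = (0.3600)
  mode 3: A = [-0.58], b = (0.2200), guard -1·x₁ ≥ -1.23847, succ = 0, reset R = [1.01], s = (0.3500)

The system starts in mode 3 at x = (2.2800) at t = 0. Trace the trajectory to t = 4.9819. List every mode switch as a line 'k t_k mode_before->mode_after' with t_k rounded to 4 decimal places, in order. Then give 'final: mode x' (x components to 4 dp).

1 1.3690 3->0
2 2.1616 0->1
3 2.7095 1->2
4 4.0684 2->3
final: 3 2.0642

Mode 3: guard c·x = -1.2385 hit at Δt = 1.3690 (t = 1.3690), x⁻ = (1.2385) → reset → x⁺ = (1.6009), jump to mode 0
Mode 0: guard c·x = -0.8185 hit at Δt = 0.7926 (t = 2.1616), x⁻ = (0.8185) → reset → x⁺ = (0.1712), jump to mode 1
Mode 1: guard c·x = -0.0531 hit at Δt = 0.5479 (t = 2.7095), x⁻ = (0.0531) → reset → x⁺ = (-0.4354), jump to mode 2
Mode 2: guard c·x = 2.6679 hit at Δt = 1.3589 (t = 4.0684), x⁻ = (2.6679) → reset → x⁺ = (3.2413), jump to mode 3
Mode 3: flow for 0.9135 to horizon, guard not reached → x = (2.0642)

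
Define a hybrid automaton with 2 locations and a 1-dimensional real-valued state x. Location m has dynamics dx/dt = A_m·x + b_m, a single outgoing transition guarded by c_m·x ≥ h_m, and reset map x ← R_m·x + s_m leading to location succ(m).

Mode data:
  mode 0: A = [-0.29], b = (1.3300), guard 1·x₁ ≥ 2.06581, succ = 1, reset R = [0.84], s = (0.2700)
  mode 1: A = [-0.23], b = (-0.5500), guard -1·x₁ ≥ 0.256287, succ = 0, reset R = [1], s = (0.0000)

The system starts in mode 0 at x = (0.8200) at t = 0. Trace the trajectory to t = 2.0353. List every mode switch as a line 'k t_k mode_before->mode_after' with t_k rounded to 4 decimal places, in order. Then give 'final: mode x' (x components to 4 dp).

1 1.3850 0->1
final: 1 1.3945

Mode 0: guard c·x = 2.0658 hit at Δt = 1.3850 (t = 1.3850), x⁻ = (2.0658) → reset → x⁺ = (2.0053), jump to mode 1
Mode 1: flow for 0.6503 to horizon, guard not reached → x = (1.3945)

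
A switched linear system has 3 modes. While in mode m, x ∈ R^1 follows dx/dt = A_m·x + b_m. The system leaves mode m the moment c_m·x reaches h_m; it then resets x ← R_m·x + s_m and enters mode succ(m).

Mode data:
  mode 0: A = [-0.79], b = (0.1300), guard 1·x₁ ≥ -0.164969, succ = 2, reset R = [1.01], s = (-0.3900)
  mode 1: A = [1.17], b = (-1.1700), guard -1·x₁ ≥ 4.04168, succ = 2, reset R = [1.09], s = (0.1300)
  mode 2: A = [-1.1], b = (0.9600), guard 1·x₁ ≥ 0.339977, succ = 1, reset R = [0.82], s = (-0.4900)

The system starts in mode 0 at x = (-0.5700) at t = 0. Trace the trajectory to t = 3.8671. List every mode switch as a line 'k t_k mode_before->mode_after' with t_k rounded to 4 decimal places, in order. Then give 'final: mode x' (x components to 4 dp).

1 1.0147 0->2
2 1.9119 2->1
3 3.1308 1->2
final: 2 -1.4176

Mode 0: guard c·x = -0.1650 hit at Δt = 1.0147 (t = 1.0147), x⁻ = (-0.1650) → reset → x⁺ = (-0.5566), jump to mode 2
Mode 2: guard c·x = 0.3400 hit at Δt = 0.8972 (t = 1.9119), x⁻ = (0.3400) → reset → x⁺ = (-0.2112), jump to mode 1
Mode 1: guard c·x = 4.0417 hit at Δt = 1.2189 (t = 3.1308), x⁻ = (-4.0417) → reset → x⁺ = (-4.2754), jump to mode 2
Mode 2: flow for 0.7363 to horizon, guard not reached → x = (-1.4176)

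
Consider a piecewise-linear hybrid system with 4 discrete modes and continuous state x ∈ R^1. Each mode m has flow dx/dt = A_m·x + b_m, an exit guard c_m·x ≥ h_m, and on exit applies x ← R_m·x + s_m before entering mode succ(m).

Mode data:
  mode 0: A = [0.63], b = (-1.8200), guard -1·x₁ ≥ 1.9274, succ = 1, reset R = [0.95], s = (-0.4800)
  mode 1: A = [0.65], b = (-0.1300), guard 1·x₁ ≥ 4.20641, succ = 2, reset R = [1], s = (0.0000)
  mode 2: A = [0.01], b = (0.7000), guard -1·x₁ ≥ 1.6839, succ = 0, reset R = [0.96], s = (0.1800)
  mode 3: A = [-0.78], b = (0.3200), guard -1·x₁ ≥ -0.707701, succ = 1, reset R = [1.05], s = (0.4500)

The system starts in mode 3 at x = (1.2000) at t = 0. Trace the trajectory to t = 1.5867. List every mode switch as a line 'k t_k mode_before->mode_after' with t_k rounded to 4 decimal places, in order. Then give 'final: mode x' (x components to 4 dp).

1 1.2519 3->1
final: 1 1.4345

Mode 3: guard c·x = -0.7077 hit at Δt = 1.2519 (t = 1.2519), x⁻ = (0.7077) → reset → x⁺ = (1.1931), jump to mode 1
Mode 1: flow for 0.3348 to horizon, guard not reached → x = (1.4345)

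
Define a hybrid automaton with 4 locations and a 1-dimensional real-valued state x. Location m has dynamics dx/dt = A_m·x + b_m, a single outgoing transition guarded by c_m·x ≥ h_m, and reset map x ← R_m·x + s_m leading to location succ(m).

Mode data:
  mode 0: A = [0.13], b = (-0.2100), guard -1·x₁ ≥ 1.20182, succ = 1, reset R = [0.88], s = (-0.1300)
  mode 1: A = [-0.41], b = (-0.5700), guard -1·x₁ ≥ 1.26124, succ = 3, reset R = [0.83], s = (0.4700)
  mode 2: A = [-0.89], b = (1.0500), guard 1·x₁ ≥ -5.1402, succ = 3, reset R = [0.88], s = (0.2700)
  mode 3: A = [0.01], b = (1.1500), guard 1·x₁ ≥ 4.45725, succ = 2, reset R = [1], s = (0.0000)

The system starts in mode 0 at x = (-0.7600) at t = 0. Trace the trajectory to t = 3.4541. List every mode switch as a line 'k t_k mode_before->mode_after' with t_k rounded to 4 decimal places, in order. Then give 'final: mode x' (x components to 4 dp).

Mode 0: guard c·x = 1.2018 hit at Δt = 1.3122 (t = 1.3122), x⁻ = (-1.2018) → reset → x⁺ = (-1.1876), jump to mode 1
Mode 1: guard c·x = 1.2612 hit at Δt = 1.1015 (t = 2.4137), x⁻ = (-1.2612) → reset → x⁺ = (-0.5768), jump to mode 3
Mode 3: flow for 1.0404 to horizon, guard not reached → x = (0.6199)

1 1.3122 0->1
2 2.4137 1->3
final: 3 0.6199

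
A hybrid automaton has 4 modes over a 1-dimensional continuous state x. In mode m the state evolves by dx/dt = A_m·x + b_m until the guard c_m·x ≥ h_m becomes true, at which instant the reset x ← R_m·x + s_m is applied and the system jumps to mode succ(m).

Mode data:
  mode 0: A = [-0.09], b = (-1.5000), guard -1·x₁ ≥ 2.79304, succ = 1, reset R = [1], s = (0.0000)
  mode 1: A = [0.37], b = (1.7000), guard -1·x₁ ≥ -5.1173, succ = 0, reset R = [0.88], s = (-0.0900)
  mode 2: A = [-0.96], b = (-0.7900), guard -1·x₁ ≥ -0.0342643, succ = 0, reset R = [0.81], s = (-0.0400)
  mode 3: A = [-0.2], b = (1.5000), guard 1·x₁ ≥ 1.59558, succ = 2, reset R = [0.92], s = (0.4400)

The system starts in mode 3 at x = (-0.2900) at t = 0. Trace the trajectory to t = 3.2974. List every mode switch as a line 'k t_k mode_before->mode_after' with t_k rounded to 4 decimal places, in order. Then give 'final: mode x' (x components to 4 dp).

1 1.3857 3->2
2 2.5927 2->0
final: 0 -1.0357

Mode 3: guard c·x = 1.5956 hit at Δt = 1.3857 (t = 1.3857), x⁻ = (1.5956) → reset → x⁺ = (1.9079), jump to mode 2
Mode 2: guard c·x = -0.0343 hit at Δt = 1.2070 (t = 2.5927), x⁻ = (0.0343) → reset → x⁺ = (-0.0122), jump to mode 0
Mode 0: flow for 0.7047 to horizon, guard not reached → x = (-1.0357)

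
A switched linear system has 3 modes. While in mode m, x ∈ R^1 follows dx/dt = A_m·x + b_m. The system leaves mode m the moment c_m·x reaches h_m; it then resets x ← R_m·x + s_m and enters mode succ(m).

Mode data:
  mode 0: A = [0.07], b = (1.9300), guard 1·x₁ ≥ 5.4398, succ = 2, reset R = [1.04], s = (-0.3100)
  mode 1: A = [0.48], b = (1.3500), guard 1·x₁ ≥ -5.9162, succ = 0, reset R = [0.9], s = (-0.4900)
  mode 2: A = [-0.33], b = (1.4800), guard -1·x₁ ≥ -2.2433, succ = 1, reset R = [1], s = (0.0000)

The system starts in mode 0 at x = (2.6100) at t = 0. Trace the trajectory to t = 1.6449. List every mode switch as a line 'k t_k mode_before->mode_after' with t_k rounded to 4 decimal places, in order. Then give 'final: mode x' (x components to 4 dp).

1 1.2803 0->2
final: 2 5.2496

Mode 0: guard c·x = 5.4398 hit at Δt = 1.2803 (t = 1.2803), x⁻ = (5.4398) → reset → x⁺ = (5.3474), jump to mode 2
Mode 2: flow for 0.3646 to horizon, guard not reached → x = (5.2496)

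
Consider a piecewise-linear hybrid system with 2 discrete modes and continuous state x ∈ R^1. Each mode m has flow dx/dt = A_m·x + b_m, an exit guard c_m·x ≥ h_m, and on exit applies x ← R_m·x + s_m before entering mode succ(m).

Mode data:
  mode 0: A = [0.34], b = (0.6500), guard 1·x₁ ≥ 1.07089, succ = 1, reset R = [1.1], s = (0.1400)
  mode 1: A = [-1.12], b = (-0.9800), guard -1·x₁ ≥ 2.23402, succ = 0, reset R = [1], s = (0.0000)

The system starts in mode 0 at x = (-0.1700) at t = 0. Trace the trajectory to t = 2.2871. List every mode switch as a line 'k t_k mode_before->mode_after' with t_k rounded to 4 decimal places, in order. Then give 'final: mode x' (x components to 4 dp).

Mode 0: guard c·x = 1.0709 hit at Δt = 1.5821 (t = 1.5821), x⁻ = (1.0709) → reset → x⁺ = (1.3180), jump to mode 1
Mode 1: flow for 0.7050 to horizon, guard not reached → x = (0.1207)

1 1.5821 0->1
final: 1 0.1207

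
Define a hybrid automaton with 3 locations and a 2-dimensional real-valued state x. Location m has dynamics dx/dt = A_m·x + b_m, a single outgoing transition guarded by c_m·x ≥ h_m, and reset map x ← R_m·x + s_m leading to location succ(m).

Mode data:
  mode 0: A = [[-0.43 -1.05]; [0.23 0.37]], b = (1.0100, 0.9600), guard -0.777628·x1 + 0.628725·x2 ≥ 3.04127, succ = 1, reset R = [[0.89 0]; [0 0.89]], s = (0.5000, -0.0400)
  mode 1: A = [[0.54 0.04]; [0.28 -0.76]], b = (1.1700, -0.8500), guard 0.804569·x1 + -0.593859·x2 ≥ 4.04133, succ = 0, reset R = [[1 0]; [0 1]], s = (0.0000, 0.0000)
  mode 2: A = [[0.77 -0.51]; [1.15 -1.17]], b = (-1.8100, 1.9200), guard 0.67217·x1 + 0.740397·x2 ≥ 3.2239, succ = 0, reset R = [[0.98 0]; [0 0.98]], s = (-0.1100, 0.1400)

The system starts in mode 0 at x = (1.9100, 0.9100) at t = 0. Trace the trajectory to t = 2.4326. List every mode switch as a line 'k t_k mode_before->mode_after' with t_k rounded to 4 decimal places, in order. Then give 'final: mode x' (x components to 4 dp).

Mode 0: guard c·x = 3.0413 hit at Δt = 1.4817 (t = 1.4817), x⁻ = (-0.7607, 3.8963) → reset → x⁺ = (-0.1770, 3.4277), jump to mode 1
Mode 1: flow for 0.9509 to horizon, guard not reached → x = (1.2697, 1.1981)

1 1.4817 0->1
final: 1 1.2697 1.1981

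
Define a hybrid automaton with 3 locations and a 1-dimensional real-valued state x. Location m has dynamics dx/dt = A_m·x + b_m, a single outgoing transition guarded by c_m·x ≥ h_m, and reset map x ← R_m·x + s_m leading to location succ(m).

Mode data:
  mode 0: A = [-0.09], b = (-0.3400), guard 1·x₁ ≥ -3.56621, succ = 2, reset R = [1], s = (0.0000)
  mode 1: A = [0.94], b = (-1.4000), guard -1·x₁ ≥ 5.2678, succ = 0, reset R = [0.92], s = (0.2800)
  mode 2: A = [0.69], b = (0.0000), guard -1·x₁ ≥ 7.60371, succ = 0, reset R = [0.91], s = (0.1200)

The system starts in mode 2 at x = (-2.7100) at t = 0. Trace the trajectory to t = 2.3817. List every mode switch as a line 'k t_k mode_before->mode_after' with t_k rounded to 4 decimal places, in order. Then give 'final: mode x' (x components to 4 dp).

1 1.4952 2->0
final: 0 -6.5677

Mode 2: guard c·x = 7.6037 hit at Δt = 1.4952 (t = 1.4952), x⁻ = (-7.6037) → reset → x⁺ = (-6.7994), jump to mode 0
Mode 0: flow for 0.8865 to horizon, guard not reached → x = (-6.5677)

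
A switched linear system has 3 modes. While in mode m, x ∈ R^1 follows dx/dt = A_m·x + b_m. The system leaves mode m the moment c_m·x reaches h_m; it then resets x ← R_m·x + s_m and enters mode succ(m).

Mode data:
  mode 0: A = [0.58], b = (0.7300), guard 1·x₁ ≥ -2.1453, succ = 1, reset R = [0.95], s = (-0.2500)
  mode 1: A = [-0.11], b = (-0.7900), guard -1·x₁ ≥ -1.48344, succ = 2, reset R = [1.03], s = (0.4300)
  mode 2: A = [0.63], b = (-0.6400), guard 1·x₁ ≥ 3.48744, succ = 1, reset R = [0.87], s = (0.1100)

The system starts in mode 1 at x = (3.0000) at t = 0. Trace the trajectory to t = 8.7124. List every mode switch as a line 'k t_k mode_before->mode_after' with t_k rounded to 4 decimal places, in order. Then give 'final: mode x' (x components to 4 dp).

Mode 1: guard c·x = -1.4834 hit at Δt = 1.4662 (t = 1.4662), x⁻ = (1.4834) → reset → x⁺ = (1.9579), jump to mode 2
Mode 2: guard c·x = 3.4874 hit at Δt = 1.5310 (t = 2.9972), x⁻ = (3.4874) → reset → x⁺ = (3.1441), jump to mode 1
Mode 1: guard c·x = -1.4834 hit at Δt = 1.5939 (t = 4.5911), x⁻ = (1.4834) → reset → x⁺ = (1.9579), jump to mode 2
Mode 2: guard c·x = 3.4874 hit at Δt = 1.5310 (t = 6.1221), x⁻ = (3.4874) → reset → x⁺ = (3.1441), jump to mode 1
Mode 1: guard c·x = -1.4834 hit at Δt = 1.5939 (t = 7.7161), x⁻ = (1.4834) → reset → x⁺ = (1.9579), jump to mode 2
Mode 2: flow for 0.9963 to horizon, guard not reached → x = (2.7806)

1 1.4662 1->2
2 2.9972 2->1
3 4.5911 1->2
4 6.1221 2->1
5 7.7161 1->2
final: 2 2.7806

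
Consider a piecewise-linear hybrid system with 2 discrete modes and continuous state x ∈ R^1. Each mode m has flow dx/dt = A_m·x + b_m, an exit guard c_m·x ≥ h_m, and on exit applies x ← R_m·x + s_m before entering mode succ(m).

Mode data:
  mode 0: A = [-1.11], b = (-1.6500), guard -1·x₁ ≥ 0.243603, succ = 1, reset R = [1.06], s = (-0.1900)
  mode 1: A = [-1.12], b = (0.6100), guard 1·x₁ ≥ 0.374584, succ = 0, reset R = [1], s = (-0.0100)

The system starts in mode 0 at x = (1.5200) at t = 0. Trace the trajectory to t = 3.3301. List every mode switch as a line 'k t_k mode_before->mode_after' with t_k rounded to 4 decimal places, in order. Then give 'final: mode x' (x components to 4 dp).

1 0.7958 0->1
2 2.3712 1->0
3 2.7301 0->1
final: 1 0.0376

Mode 0: guard c·x = 0.2436 hit at Δt = 0.7958 (t = 0.7958), x⁻ = (-0.2436) → reset → x⁺ = (-0.4482), jump to mode 1
Mode 1: guard c·x = 0.3746 hit at Δt = 1.5754 (t = 2.3712), x⁻ = (0.3746) → reset → x⁺ = (0.3646), jump to mode 0
Mode 0: guard c·x = 0.2436 hit at Δt = 0.3589 (t = 2.7301), x⁻ = (-0.2436) → reset → x⁺ = (-0.4482), jump to mode 1
Mode 1: flow for 0.6000 to horizon, guard not reached → x = (0.0376)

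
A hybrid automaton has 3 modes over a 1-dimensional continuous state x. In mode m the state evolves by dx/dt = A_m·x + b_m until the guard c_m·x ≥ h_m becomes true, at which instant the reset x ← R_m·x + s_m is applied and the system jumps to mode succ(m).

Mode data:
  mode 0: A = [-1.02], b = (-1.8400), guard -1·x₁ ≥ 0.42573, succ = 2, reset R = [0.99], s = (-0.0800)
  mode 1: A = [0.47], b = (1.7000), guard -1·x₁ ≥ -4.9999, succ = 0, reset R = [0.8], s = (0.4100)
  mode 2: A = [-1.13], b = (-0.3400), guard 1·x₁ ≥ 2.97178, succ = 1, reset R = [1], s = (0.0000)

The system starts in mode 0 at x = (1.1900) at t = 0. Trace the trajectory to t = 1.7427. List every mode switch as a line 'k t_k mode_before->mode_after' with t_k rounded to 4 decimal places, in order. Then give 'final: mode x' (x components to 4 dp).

1 0.7606 0->2
final: 2 -0.3670

Mode 0: guard c·x = 0.4257 hit at Δt = 0.7606 (t = 0.7606), x⁻ = (-0.4257) → reset → x⁺ = (-0.5015), jump to mode 2
Mode 2: flow for 0.9821 to horizon, guard not reached → x = (-0.3670)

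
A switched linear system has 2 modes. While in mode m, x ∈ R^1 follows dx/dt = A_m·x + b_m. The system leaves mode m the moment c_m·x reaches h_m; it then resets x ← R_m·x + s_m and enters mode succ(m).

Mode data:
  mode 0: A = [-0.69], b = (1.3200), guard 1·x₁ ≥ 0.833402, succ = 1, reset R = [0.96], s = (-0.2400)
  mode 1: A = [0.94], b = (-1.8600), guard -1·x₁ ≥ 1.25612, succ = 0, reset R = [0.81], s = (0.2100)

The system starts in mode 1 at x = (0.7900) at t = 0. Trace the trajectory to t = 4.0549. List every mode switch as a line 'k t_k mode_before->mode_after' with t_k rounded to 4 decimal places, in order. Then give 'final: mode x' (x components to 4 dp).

Mode 1: guard c·x = 1.2561 hit at Δt = 1.0650 (t = 1.0650), x⁻ = (-1.2561) → reset → x⁺ = (-0.8075), jump to mode 0
Mode 0: guard c·x = 0.8334 hit at Δt = 1.3394 (t = 2.4044), x⁻ = (0.8334) → reset → x⁺ = (0.5601), jump to mode 1
Mode 1: guard c·x = 1.2561 hit at Δt = 0.8769 (t = 3.2813), x⁻ = (-1.2561) → reset → x⁺ = (-0.8075), jump to mode 0
Mode 0: flow for 0.7736 to horizon, guard not reached → x = (0.3178)

1 1.0650 1->0
2 2.4044 0->1
3 3.2813 1->0
final: 0 0.3178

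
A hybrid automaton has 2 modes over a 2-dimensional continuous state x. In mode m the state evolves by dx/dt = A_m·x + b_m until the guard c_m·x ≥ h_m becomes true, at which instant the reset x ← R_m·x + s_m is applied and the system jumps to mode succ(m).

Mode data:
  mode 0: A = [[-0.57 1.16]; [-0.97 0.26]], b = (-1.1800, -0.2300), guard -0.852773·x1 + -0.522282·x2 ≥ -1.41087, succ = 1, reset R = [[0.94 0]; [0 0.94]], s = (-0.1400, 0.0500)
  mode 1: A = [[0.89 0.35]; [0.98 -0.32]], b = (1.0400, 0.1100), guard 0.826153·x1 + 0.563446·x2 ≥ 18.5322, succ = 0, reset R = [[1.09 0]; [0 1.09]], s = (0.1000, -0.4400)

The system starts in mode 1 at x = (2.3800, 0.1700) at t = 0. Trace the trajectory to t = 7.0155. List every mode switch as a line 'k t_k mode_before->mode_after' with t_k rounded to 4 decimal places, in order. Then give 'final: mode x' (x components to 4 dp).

1 1.5433 1->0
2 2.8773 0->1
3 4.1296 1->0
4 5.1774 0->1
5 6.3518 1->0
final: 0 12.8729 -5.9448

Mode 1: guard c·x = 18.5322 hit at Δt = 1.5433 (t = 1.5433), x⁻ = (15.9163, 9.5536) → reset → x⁺ = (17.4487, 9.9734), jump to mode 0
Mode 0: guard c·x = -1.4109 hit at Δt = 1.3340 (t = 2.8773), x⁻ = (6.3201, -7.6181) → reset → x⁺ = (5.8009, -7.1110), jump to mode 1
Mode 1: guard c·x = 18.5322 hit at Δt = 1.2523 (t = 4.1296), x⁻ = (18.1582, 6.2663) → reset → x⁺ = (19.8925, 6.3903), jump to mode 0
Mode 0: guard c·x = -1.4109 hit at Δt = 1.0479 (t = 5.1774), x⁻ = (7.3227, -9.2550) → reset → x⁺ = (6.7433, -8.6497), jump to mode 1
Mode 1: guard c·x = 18.5322 hit at Δt = 1.1743 (t = 6.3518), x⁻ = (18.7891, 5.3413) → reset → x⁺ = (20.5801, 5.3821), jump to mode 0
Mode 0: flow for 0.6637 to horizon, guard not reached → x = (12.8729, -5.9448)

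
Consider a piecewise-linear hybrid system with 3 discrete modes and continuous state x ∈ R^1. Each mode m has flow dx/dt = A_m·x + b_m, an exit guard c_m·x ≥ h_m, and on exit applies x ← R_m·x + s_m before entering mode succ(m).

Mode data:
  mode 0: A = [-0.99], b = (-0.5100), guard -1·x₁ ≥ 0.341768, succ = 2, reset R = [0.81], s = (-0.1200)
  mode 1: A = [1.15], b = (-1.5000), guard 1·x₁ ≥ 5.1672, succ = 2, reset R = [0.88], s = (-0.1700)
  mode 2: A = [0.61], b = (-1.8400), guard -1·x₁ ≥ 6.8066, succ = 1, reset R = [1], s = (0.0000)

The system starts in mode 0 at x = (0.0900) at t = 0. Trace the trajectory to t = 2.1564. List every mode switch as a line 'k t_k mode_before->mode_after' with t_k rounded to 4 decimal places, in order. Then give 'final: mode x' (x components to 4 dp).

Mode 0: guard c·x = 0.3418 hit at Δt = 1.2626 (t = 1.2626), x⁻ = (-0.3418) → reset → x⁺ = (-0.3968), jump to mode 2
Mode 2: flow for 0.8938 to horizon, guard not reached → x = (-2.8714)

1 1.2626 0->2
final: 2 -2.8714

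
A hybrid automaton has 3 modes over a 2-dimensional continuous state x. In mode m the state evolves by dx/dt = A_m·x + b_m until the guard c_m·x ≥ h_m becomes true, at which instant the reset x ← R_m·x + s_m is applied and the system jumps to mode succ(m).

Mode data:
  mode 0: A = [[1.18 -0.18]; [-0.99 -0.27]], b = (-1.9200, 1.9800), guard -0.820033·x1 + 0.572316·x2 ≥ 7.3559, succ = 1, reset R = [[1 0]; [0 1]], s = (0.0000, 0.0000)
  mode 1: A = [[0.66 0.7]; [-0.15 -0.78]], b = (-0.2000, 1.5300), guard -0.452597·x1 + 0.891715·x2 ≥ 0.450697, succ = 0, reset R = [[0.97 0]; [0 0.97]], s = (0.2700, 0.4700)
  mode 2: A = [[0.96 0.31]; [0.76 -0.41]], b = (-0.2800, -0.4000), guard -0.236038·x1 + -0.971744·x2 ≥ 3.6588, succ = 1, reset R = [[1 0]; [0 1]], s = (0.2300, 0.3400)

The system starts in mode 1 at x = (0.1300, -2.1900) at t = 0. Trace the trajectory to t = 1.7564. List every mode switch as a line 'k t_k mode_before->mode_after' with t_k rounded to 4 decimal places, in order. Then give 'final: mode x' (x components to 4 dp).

Mode 1: guard c·x = 0.4507 hit at Δt = 0.9278 (t = 0.9278), x⁻ = (-0.9892, 0.0033) → reset → x⁺ = (-0.6896, 0.4732), jump to mode 0
Mode 0: flow for 0.8286 to horizon, guard not reached → x = (-4.9384, 3.6955)

1 0.9278 1->0
final: 0 -4.9384 3.6955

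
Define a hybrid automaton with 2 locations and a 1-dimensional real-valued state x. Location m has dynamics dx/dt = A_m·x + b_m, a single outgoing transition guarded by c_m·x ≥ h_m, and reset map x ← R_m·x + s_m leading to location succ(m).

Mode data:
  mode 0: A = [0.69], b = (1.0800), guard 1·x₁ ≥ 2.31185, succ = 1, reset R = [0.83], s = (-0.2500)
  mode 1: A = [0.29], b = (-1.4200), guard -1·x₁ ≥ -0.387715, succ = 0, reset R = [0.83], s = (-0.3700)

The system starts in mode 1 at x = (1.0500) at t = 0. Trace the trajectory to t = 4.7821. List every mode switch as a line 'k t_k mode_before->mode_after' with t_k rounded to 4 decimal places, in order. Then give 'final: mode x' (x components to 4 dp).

1 0.5478 1->0
2 1.9077 0->1
3 3.0603 1->0
4 4.4202 0->1
final: 1 1.3117

Mode 1: guard c·x = -0.3877 hit at Δt = 0.5478 (t = 0.5478), x⁻ = (0.3877) → reset → x⁺ = (-0.0482), jump to mode 0
Mode 0: guard c·x = 2.3119 hit at Δt = 1.3599 (t = 1.9077), x⁻ = (2.3119) → reset → x⁺ = (1.6688), jump to mode 1
Mode 1: guard c·x = -0.3877 hit at Δt = 1.1526 (t = 3.0603), x⁻ = (0.3877) → reset → x⁺ = (-0.0482), jump to mode 0
Mode 0: guard c·x = 2.3119 hit at Δt = 1.3599 (t = 4.4202), x⁻ = (2.3118) → reset → x⁺ = (1.6688), jump to mode 1
Mode 1: flow for 0.3619 to horizon, guard not reached → x = (1.3117)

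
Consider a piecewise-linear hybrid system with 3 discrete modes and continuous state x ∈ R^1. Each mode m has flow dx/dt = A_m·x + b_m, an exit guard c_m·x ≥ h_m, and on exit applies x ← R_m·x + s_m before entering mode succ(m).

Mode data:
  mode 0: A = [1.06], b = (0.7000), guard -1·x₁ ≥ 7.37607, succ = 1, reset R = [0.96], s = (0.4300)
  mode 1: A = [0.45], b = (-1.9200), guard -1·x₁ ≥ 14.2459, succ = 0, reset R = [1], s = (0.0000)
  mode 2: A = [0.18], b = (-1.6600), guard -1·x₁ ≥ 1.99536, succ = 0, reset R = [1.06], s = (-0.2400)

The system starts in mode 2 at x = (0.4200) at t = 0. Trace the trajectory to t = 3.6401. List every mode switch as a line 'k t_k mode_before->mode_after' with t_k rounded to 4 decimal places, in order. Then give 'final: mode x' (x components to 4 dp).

1 1.3471 2->0
2 2.6461 0->1
final: 1 -12.8095

Mode 2: guard c·x = 1.9954 hit at Δt = 1.3471 (t = 1.3471), x⁻ = (-1.9954) → reset → x⁺ = (-2.3551), jump to mode 0
Mode 0: guard c·x = 7.3761 hit at Δt = 1.2990 (t = 2.6461), x⁻ = (-7.3761) → reset → x⁺ = (-6.6510), jump to mode 1
Mode 1: flow for 0.9940 to horizon, guard not reached → x = (-12.8095)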